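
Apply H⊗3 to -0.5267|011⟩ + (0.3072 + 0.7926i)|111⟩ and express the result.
(-0.0776 + 0.2802i)|000⟩ + (0.0776 - 0.2802i)|001⟩ + (0.0776 - 0.2802i)|010⟩ + (-0.0776 + 0.2802i)|011⟩ + (-0.2948 - 0.2802i)|100⟩ + (0.2948 + 0.2802i)|101⟩ + (0.2948 + 0.2802i)|110⟩ + (-0.2948 - 0.2802i)|111⟩

H⊗3 gives amp(|y⟩) = (1/2√2) Σ_x (−1)^(x·y) amp(|x⟩), where x·y is the number of positions in which both x and y have a 1.
|000⟩: (-0.5267 + (0.3072 + 0.7926i))/(2√2) = (-0.0776 + 0.2802i)
|001⟩: (0.5267 - (0.3072 + 0.7926i))/(2√2) = (0.0776 - 0.2802i)
|010⟩: (0.5267 - (0.3072 + 0.7926i))/(2√2) = (0.0776 - 0.2802i)
|011⟩: (-0.5267 + (0.3072 + 0.7926i))/(2√2) = (-0.0776 + 0.2802i)
|100⟩: (-0.5267 - (0.3072 + 0.7926i))/(2√2) = (-0.2948 - 0.2802i)
|101⟩: (0.5267 + (0.3072 + 0.7926i))/(2√2) = (0.2948 + 0.2802i)
|110⟩: (0.5267 + (0.3072 + 0.7926i))/(2√2) = (0.2948 + 0.2802i)
|111⟩: (-0.5267 - (0.3072 + 0.7926i))/(2√2) = (-0.2948 - 0.2802i)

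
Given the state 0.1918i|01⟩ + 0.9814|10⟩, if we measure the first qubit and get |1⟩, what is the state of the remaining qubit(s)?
|0⟩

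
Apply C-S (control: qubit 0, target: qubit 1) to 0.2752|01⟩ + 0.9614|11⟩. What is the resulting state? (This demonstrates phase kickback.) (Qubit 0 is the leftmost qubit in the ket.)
0.2752|01⟩ + 0.9614i|11⟩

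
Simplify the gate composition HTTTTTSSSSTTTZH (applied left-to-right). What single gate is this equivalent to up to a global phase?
X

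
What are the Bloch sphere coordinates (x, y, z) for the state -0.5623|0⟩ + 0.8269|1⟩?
(-0.9299, 0, -0.3676)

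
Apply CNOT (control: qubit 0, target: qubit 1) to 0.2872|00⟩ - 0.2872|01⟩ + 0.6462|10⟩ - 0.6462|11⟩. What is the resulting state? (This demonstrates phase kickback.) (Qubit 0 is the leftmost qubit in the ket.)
0.2872|00⟩ - 0.2872|01⟩ - 0.6462|10⟩ + 0.6462|11⟩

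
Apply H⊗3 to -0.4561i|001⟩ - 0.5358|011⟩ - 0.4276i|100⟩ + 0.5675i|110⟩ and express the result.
(-0.1894 - 0.1118i)|000⟩ + (0.1894 + 0.2107i)|001⟩ + (0.1894 - 0.5131i)|010⟩ + (-0.1894 - 0.1906i)|011⟩ + (-0.1894 - 0.2107i)|100⟩ + (0.1894 + 0.1118i)|101⟩ + (0.1894 + 0.1906i)|110⟩ + (-0.1894 + 0.5131i)|111⟩

H⊗3 gives amp(|y⟩) = (1/2√2) Σ_x (−1)^(x·y) amp(|x⟩), where x·y is the number of positions in which both x and y have a 1.
|000⟩: (-0.4561i - 0.5358 - 0.4276i + 0.5675i)/(2√2) = (-0.1894 - 0.1118i)
|001⟩: (0.4561i + 0.5358 - 0.4276i + 0.5675i)/(2√2) = (0.1894 + 0.2107i)
|010⟩: (-0.4561i + 0.5358 - 0.4276i - 0.5675i)/(2√2) = (0.1894 - 0.5131i)
|011⟩: (0.4561i - 0.5358 - 0.4276i - 0.5675i)/(2√2) = (-0.1894 - 0.1906i)
|100⟩: (-0.4561i - 0.5358 + 0.4276i - 0.5675i)/(2√2) = (-0.1894 - 0.2107i)
|101⟩: (0.4561i + 0.5358 + 0.4276i - 0.5675i)/(2√2) = (0.1894 + 0.1118i)
|110⟩: (-0.4561i + 0.5358 + 0.4276i + 0.5675i)/(2√2) = (0.1894 + 0.1906i)
|111⟩: (0.4561i - 0.5358 + 0.4276i + 0.5675i)/(2√2) = (-0.1894 + 0.5131i)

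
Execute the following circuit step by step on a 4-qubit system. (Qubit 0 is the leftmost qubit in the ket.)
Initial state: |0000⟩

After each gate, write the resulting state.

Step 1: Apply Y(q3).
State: i|0001⟩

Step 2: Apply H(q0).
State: (1/√2)i|0001⟩ + (1/√2)i|1001⟩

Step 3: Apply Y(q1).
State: -1/√2|0101⟩ - 1/√2|1101⟩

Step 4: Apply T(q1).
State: (-1/2 - (1/2)i)|0101⟩ + (-1/2 - (1/2)i)|1101⟩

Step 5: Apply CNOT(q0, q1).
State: (-1/2 - (1/2)i)|0101⟩ + (-1/2 - (1/2)i)|1001⟩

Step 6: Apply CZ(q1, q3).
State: (1/2 + (1/2)i)|0101⟩ + (-1/2 - (1/2)i)|1001⟩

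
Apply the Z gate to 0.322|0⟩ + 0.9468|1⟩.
0.322|0⟩ - 0.9468|1⟩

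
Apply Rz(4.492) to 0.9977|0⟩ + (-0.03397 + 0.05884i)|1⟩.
(-0.6236 - 0.7788i)|0⟩ + (-0.0247 - 0.06329i)|1⟩

Rz(4.492) = [[e^(−iθ/2), 0], [0, e^(iθ/2)]] with e^(±iθ/2) = cos(θ/2) ± i·sin(θ/2); θ = 4.492, cos(θ/2) ≈ -0.625056, sin(θ/2) ≈ 0.78058.
With a = amp(|0⟩) = 0.9977 and b = amp(|1⟩) = (-0.03397 + 0.05884i):
new amp(|0⟩) = (-0.625056 - 0.78058i)·a = (-0.6236 - 0.7788i)
new amp(|1⟩) = (-0.625056 + 0.78058i)·b = (-0.0247 - 0.06329i)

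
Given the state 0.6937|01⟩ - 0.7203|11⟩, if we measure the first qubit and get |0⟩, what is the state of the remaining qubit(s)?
|1⟩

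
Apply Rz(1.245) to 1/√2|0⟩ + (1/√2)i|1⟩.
(0.5745 - 0.4123i)|0⟩ + (-0.4123 + 0.5745i)|1⟩

Rz(1.245) = [[e^(−iθ/2), 0], [0, e^(iθ/2)]] with e^(±iθ/2) = cos(θ/2) ± i·sin(θ/2); θ = 1.245, cos(θ/2) ≈ 0.812423, sin(θ/2) ≈ 0.583068.
With a = amp(|0⟩) = 1/√2 and b = amp(|1⟩) = (1/√2)i:
new amp(|0⟩) = (0.812423 - 0.583068i)·a = (0.5745 - 0.4123i)
new amp(|1⟩) = (0.812423 + 0.583068i)·b = (-0.4123 + 0.5745i)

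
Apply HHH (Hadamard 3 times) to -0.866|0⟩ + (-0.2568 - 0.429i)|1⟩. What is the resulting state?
(-0.7939 - 0.3033i)|0⟩ + (-0.4308 + 0.3033i)|1⟩

H² = I, so H^3 = H: a single Hadamard. With (a, b) = (-0.866, (-0.2568 - 0.429i)), H gives ((a + b)/√2, (a − b)/√2) = ((-0.7939 - 0.3033i), (-0.4308 + 0.3033i)).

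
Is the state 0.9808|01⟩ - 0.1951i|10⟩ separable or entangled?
Entangled

Writing the state as a|00⟩ + b|01⟩ + c|10⟩ + d|11⟩, it is a product state iff ad − bc = 0.
Here (a, b, c, d) = (0, 0.9808, -0.1951i, 0): ad − bc = (0)(0) − (0.9808)(-0.1951i) = 0.1914i ≠ 0, so the state is entangled.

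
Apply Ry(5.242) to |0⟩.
-0.8675|0⟩ + 0.4974|1⟩

Ry(5.242) = [[cos(θ/2), −sin(θ/2)], [sin(θ/2), cos(θ/2)]]; θ = 5.242, cos(θ/2) ≈ -0.867525, sin(θ/2) ≈ 0.497394.
With a = amp(|0⟩) = 1 and b = amp(|1⟩) = 0:
new amp(|0⟩) = (-0.867525)·a + (-0.497394)·b = -0.8675
new amp(|1⟩) = (0.497394)·a + (-0.867525)·b = 0.4974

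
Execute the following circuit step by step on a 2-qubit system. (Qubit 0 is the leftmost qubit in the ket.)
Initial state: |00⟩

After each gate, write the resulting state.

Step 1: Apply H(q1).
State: 1/√2|00⟩ + 1/√2|01⟩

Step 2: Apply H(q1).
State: |00⟩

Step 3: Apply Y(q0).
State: i|10⟩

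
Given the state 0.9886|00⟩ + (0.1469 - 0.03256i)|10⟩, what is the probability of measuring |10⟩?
0.02264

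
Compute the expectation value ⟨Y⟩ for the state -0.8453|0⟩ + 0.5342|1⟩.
0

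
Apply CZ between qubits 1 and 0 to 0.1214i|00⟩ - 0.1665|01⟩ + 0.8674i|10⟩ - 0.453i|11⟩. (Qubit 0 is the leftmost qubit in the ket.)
0.1214i|00⟩ - 0.1665|01⟩ + 0.8674i|10⟩ + 0.453i|11⟩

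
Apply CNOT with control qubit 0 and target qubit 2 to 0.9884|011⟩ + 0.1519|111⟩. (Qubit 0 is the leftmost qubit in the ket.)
0.9884|011⟩ + 0.1519|110⟩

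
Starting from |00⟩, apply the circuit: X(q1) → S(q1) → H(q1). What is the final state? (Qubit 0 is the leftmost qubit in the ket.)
(1/√2)i|00⟩ - (1/√2)i|01⟩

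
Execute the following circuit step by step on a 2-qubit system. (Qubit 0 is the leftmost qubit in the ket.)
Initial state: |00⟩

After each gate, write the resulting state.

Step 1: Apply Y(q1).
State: i|01⟩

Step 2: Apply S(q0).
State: i|01⟩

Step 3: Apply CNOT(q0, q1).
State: i|01⟩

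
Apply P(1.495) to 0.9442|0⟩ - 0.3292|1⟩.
0.9442|0⟩ + (-0.02493 - 0.3283i)|1⟩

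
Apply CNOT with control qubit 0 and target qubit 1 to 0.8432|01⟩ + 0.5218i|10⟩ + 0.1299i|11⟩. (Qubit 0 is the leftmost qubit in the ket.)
0.8432|01⟩ + 0.1299i|10⟩ + 0.5218i|11⟩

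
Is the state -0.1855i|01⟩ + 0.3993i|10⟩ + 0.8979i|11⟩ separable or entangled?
Entangled

Writing the state as a|00⟩ + b|01⟩ + c|10⟩ + d|11⟩, it is a product state iff ad − bc = 0.
Here (a, b, c, d) = (0, -0.1855i, 0.3993i, 0.8979i): ad − bc = (0)(0.8979i) − (-0.1855i)(0.3993i) = -0.07407 ≠ 0, so the state is entangled.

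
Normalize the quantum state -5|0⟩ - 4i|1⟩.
-0.7809|0⟩ - 0.6247i|1⟩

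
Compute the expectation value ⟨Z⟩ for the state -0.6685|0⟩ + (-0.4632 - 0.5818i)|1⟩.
-0.1062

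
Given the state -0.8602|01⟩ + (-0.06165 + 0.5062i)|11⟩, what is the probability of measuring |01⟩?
0.7399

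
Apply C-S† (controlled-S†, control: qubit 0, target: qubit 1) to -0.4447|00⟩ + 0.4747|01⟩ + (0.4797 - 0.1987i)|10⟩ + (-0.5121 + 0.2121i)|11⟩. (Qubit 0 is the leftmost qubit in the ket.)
-0.4447|00⟩ + 0.4747|01⟩ + (0.4797 - 0.1987i)|10⟩ + (0.2121 + 0.5121i)|11⟩

C-S† leaves the control-|0⟩ kets |00⟩, |01⟩ unchanged and applies S† to qubit 1 on the control-|1⟩ pair (|10⟩, |11⟩).
S† = [[1, 0], [0, -i]].
With a = amp(|10⟩) = (0.4797 - 0.1987i) and b = amp(|11⟩) = (-0.5121 + 0.2121i):
new amp(|10⟩) = (1)·a = (0.4797 - 0.1987i)
new amp(|11⟩) = (-i)·b = (0.2121 + 0.5121i)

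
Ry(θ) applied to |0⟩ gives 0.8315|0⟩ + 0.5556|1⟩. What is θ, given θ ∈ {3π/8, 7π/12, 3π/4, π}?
3π/8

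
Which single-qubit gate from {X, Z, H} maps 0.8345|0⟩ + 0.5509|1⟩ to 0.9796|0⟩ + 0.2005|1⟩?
H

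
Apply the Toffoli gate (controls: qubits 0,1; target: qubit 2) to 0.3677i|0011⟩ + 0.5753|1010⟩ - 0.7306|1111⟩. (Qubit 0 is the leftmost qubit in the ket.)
0.3677i|0011⟩ + 0.5753|1010⟩ - 0.7306|1101⟩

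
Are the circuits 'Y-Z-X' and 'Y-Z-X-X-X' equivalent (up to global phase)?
Yes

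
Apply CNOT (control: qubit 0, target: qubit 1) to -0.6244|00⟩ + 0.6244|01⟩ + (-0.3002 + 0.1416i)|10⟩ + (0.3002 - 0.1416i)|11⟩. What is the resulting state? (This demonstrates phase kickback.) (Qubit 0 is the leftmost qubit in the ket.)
-0.6244|00⟩ + 0.6244|01⟩ + (0.3002 - 0.1416i)|10⟩ + (-0.3002 + 0.1416i)|11⟩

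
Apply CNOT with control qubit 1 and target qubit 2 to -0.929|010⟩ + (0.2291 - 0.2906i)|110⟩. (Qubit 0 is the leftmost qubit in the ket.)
-0.929|011⟩ + (0.2291 - 0.2906i)|111⟩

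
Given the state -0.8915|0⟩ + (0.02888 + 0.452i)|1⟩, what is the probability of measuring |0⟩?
0.7948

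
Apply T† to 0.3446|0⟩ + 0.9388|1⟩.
0.3446|0⟩ + (0.6638 - 0.6638i)|1⟩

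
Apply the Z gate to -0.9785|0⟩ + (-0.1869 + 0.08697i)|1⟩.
-0.9785|0⟩ + (0.1869 - 0.08697i)|1⟩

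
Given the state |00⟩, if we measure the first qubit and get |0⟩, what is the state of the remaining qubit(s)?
|0⟩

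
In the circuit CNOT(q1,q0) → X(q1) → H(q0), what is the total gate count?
3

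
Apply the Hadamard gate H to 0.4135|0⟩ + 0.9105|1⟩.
0.9362|0⟩ - 0.3514|1⟩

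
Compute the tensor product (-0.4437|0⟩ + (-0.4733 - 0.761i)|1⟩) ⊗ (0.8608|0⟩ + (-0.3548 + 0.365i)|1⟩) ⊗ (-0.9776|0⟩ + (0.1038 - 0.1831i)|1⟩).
0.3734|000⟩ + (-0.03965 + 0.06993i)|001⟩ + (-0.1539 + 0.1583i)|010⟩ + (-0.01331 - 0.04563i)|011⟩ + (0.3983 + 0.6404i)|100⟩ + (-0.1622 + 0.006602i)|101⟩ + (-0.4357 - 0.09507i)|110⟩ + (0.06407 - 0.07151i)|111⟩

amp(|b₁b₂…⟩) = product of the factor amplitudes for bits b₁, b₂, …; only kets whose every factor amplitude is nonzero survive.
|000⟩: (-0.4437)(0.8608)(-0.9776) = 0.3734
|001⟩: (-0.4437)(0.8608)(0.1038 - 0.1831i) = (-0.03965 + 0.06993i)
|010⟩: (-0.4437)(-0.3548 + 0.365i)(-0.9776) = (-0.1539 + 0.1583i)
|011⟩: (-0.4437)(-0.3548 + 0.365i)(0.1038 - 0.1831i) = (-0.01331 - 0.04563i)
|100⟩: (-0.4733 - 0.761i)(0.8608)(-0.9776) = (0.3983 + 0.6404i)
|101⟩: (-0.4733 - 0.761i)(0.8608)(0.1038 - 0.1831i) = (-0.1622 + 0.006602i)
|110⟩: (-0.4733 - 0.761i)(-0.3548 + 0.365i)(-0.9776) = (-0.4357 - 0.09507i)
|111⟩: (-0.4733 - 0.761i)(-0.3548 + 0.365i)(0.1038 - 0.1831i) = (0.06407 - 0.07151i)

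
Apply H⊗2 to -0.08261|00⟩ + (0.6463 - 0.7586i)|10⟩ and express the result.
(0.2818 - 0.3793i)|00⟩ + (0.2818 - 0.3793i)|01⟩ + (-0.3645 + 0.3793i)|10⟩ + (-0.3645 + 0.3793i)|11⟩

H⊗2 gives amp(|y⟩) = (1/2) Σ_x (−1)^(x·y) amp(|x⟩), where x·y is the number of positions in which both x and y have a 1.
|00⟩: (-0.08261 + (0.6463 - 0.7586i))/2 = (0.2818 - 0.3793i)
|01⟩: (-0.08261 + (0.6463 - 0.7586i))/2 = (0.2818 - 0.3793i)
|10⟩: (-0.08261 - (0.6463 - 0.7586i))/2 = (-0.3645 + 0.3793i)
|11⟩: (-0.08261 - (0.6463 - 0.7586i))/2 = (-0.3645 + 0.3793i)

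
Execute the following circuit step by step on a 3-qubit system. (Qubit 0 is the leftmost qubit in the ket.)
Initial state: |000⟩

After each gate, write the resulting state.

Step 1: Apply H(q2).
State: 1/√2|000⟩ + 1/√2|001⟩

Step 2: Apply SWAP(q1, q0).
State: 1/√2|000⟩ + 1/√2|001⟩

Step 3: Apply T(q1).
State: 1/√2|000⟩ + 1/√2|001⟩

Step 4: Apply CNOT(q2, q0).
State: 1/√2|000⟩ + 1/√2|101⟩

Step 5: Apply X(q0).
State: 1/√2|001⟩ + 1/√2|100⟩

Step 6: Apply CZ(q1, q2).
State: 1/√2|001⟩ + 1/√2|100⟩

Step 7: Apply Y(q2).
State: -(1/√2)i|000⟩ + (1/√2)i|101⟩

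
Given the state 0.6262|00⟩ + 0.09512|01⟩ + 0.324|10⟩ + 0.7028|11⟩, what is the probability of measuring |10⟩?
0.105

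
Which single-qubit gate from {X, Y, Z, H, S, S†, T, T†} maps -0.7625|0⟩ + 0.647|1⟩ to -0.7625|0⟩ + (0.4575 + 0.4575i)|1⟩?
T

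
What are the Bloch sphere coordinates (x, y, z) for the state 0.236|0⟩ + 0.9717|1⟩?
(0.4586, 0, -0.8885)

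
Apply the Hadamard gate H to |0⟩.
1/√2|0⟩ + 1/√2|1⟩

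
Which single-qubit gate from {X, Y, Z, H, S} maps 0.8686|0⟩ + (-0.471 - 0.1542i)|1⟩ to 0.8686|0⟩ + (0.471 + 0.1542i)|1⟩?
Z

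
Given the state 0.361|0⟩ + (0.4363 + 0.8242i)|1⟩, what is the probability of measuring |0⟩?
0.1303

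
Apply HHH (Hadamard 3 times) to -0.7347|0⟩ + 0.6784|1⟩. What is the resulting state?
-0.03981|0⟩ - 0.9992|1⟩

H² = I, so H^3 = H: a single Hadamard. With (a, b) = (-0.7347, 0.6784), H gives ((a + b)/√2, (a − b)/√2) = (-0.03981, -0.9992).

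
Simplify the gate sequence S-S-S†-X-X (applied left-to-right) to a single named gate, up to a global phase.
S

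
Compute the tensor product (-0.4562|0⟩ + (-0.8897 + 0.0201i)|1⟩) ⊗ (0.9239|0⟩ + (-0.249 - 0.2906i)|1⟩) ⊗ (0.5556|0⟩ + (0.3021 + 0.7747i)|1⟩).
-0.2342|000⟩ + (-0.1273 - 0.3265i)|001⟩ + (0.06311 + 0.07366i)|010⟩ + (-0.06839 + 0.1281i)|011⟩ + (-0.4567 + 0.01032i)|100⟩ + (-0.2627 - 0.6312i)|101⟩ + (0.1263 + 0.1409i)|110⟩ + (-0.1277 + 0.2527i)|111⟩

amp(|b₁b₂…⟩) = product of the factor amplitudes for bits b₁, b₂, …; only kets whose every factor amplitude is nonzero survive.
|000⟩: (-0.4562)(0.9239)(0.5556) = -0.2342
|001⟩: (-0.4562)(0.9239)(0.3021 + 0.7747i) = (-0.1273 - 0.3265i)
|010⟩: (-0.4562)(-0.249 - 0.2906i)(0.5556) = (0.06311 + 0.07366i)
|011⟩: (-0.4562)(-0.249 - 0.2906i)(0.3021 + 0.7747i) = (-0.06839 + 0.1281i)
|100⟩: (-0.8897 + 0.0201i)(0.9239)(0.5556) = (-0.4567 + 0.01032i)
|101⟩: (-0.8897 + 0.0201i)(0.9239)(0.3021 + 0.7747i) = (-0.2627 - 0.6312i)
|110⟩: (-0.8897 + 0.0201i)(-0.249 - 0.2906i)(0.5556) = (0.1263 + 0.1409i)
|111⟩: (-0.8897 + 0.0201i)(-0.249 - 0.2906i)(0.3021 + 0.7747i) = (-0.1277 + 0.2527i)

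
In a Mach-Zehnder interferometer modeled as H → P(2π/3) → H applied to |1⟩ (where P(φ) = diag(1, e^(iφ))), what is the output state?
(0.75 - 0.433i)|0⟩ + (0.25 + 0.433i)|1⟩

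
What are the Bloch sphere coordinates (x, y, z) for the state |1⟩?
(0, 0, -1)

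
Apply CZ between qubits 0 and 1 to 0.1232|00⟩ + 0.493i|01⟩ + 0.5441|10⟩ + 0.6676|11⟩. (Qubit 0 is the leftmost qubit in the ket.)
0.1232|00⟩ + 0.493i|01⟩ + 0.5441|10⟩ - 0.6676|11⟩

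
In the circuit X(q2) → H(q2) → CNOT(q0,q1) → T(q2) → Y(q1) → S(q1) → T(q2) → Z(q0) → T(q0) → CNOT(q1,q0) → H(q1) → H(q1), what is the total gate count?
12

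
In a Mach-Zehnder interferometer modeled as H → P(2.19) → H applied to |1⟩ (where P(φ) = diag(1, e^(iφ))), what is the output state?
(0.7902 - 0.4072i)|0⟩ + (0.2098 + 0.4072i)|1⟩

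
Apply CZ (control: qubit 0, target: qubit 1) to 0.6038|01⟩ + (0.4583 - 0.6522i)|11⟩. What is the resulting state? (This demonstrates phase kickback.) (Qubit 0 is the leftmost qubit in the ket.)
0.6038|01⟩ + (-0.4583 + 0.6522i)|11⟩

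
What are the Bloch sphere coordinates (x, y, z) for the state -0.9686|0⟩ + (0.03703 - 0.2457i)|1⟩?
(-0.07173, 0.476, 0.8764)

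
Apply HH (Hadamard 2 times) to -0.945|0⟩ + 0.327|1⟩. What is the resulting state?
-0.945|0⟩ + 0.327|1⟩

H² = I, so an even number of Hadamards cancels: H^2 = I and the state is unchanged.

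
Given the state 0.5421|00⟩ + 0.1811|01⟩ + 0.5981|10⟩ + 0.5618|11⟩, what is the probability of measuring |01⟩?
0.0328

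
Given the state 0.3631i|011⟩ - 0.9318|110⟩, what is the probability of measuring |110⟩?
0.8683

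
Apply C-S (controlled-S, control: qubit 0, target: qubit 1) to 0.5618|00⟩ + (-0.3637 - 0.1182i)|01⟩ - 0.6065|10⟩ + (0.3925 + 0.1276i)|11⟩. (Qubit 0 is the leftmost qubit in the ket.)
0.5618|00⟩ + (-0.3637 - 0.1182i)|01⟩ - 0.6065|10⟩ + (-0.1276 + 0.3925i)|11⟩

C-S leaves the control-|0⟩ kets |00⟩, |01⟩ unchanged and applies S to qubit 1 on the control-|1⟩ pair (|10⟩, |11⟩).
S = [[1, 0], [0, i]].
With a = amp(|10⟩) = -0.6065 and b = amp(|11⟩) = (0.3925 + 0.1276i):
new amp(|10⟩) = (1)·a = -0.6065
new amp(|11⟩) = (i)·b = (-0.1276 + 0.3925i)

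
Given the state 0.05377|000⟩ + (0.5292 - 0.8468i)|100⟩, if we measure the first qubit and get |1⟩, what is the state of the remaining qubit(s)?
(0.53 - 0.848i)|00⟩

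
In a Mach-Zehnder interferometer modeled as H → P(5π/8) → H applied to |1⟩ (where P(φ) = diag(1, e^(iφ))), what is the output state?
(0.6913 - 0.4619i)|0⟩ + (0.3087 + 0.4619i)|1⟩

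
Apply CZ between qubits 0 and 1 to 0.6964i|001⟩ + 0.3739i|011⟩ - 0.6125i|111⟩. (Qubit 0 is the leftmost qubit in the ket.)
0.6964i|001⟩ + 0.3739i|011⟩ + 0.6125i|111⟩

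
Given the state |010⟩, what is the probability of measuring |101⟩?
0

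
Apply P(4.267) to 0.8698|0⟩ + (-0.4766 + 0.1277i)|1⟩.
0.8698|0⟩ + (0.3206 + 0.3751i)|1⟩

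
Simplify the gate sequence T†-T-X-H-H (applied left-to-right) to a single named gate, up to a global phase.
X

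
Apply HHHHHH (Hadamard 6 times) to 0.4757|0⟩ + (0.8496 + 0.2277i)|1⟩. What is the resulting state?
0.4757|0⟩ + (0.8496 + 0.2277i)|1⟩

H² = I, so an even number of Hadamards cancels: H^6 = I and the state is unchanged.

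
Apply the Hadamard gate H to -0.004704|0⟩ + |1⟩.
0.7038|0⟩ - 0.7104|1⟩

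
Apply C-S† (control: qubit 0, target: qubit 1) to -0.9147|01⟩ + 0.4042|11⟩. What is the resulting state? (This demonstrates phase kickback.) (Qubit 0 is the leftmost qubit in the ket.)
-0.9147|01⟩ - 0.4042i|11⟩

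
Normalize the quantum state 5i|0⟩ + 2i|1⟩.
0.9285i|0⟩ + 0.3714i|1⟩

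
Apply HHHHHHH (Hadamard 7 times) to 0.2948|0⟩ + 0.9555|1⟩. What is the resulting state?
0.8841|0⟩ - 0.4672|1⟩

H² = I, so H^7 = H: a single Hadamard. With (a, b) = (0.2948, 0.9555), H gives ((a + b)/√2, (a − b)/√2) = (0.8841, -0.4672).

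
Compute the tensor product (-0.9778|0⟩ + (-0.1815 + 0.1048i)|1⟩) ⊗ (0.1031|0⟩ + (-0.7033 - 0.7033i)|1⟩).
-0.1008|00⟩ + (0.6877 + 0.6877i)|01⟩ + (-0.01871 + 0.0108i)|10⟩ + (0.2014 + 0.05394i)|11⟩

amp(|b₁b₂…⟩) = product of the factor amplitudes for bits b₁, b₂, …; only kets whose every factor amplitude is nonzero survive.
|00⟩: (-0.9778)(0.1031) = -0.1008
|01⟩: (-0.9778)(-0.7033 - 0.7033i) = (0.6877 + 0.6877i)
|10⟩: (-0.1815 + 0.1048i)(0.1031) = (-0.01871 + 0.0108i)
|11⟩: (-0.1815 + 0.1048i)(-0.7033 - 0.7033i) = (0.2014 + 0.05394i)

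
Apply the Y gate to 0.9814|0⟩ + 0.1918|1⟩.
-0.1918i|0⟩ + 0.9814i|1⟩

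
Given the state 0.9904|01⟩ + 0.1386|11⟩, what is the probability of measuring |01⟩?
0.9809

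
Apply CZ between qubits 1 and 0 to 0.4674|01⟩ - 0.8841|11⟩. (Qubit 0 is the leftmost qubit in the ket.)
0.4674|01⟩ + 0.8841|11⟩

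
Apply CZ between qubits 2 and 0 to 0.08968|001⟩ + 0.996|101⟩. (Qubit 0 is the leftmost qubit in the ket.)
0.08968|001⟩ - 0.996|101⟩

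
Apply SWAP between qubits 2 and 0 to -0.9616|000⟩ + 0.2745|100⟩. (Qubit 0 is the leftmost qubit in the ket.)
-0.9616|000⟩ + 0.2745|001⟩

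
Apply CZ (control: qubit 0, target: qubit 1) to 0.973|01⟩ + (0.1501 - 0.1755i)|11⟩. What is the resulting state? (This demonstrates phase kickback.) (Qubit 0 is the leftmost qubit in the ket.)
0.973|01⟩ + (-0.1501 + 0.1755i)|11⟩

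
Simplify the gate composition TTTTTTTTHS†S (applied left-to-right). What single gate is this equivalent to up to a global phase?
H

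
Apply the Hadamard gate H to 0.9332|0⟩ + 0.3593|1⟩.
0.9139|0⟩ + 0.4058|1⟩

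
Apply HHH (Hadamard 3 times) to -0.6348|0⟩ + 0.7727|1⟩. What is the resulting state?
0.09751|0⟩ - 0.9953|1⟩

H² = I, so H^3 = H: a single Hadamard. With (a, b) = (-0.6348, 0.7727), H gives ((a + b)/√2, (a − b)/√2) = (0.09751, -0.9953).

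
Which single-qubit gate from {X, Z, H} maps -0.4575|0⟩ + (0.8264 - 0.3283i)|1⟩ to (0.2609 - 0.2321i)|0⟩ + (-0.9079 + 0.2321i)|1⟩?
H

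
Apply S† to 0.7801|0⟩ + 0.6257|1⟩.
0.7801|0⟩ - 0.6257i|1⟩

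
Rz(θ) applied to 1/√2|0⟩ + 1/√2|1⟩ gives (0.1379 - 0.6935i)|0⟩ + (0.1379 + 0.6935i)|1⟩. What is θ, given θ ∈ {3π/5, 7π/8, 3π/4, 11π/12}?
7π/8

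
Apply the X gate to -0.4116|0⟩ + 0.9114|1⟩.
0.9114|0⟩ - 0.4116|1⟩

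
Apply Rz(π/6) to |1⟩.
(0.9659 + 0.2588i)|1⟩

Rz(π/6) = [[e^(−iθ/2), 0], [0, e^(iθ/2)]] with e^(±iθ/2) = cos(θ/2) ± i·sin(θ/2); θ = π/6, cos(θ/2) ≈ 0.965926, sin(θ/2) ≈ 0.258819.
With a = amp(|0⟩) = 0 and b = amp(|1⟩) = 1:
new amp(|0⟩) = (0.965926 - 0.258819i)·a = 0
new amp(|1⟩) = (0.965926 + 0.258819i)·b = (0.9659 + 0.2588i)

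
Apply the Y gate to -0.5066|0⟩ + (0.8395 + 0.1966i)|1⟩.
(0.1966 - 0.8395i)|0⟩ - 0.5066i|1⟩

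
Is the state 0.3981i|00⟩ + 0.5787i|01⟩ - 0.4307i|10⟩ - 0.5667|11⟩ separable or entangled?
Entangled

Writing the state as a|00⟩ + b|01⟩ + c|10⟩ + d|11⟩, it is a product state iff ad − bc = 0.
Here (a, b, c, d) = (0.3981i, 0.5787i, -0.4307i, -0.5667): ad − bc = (0.3981i)(-0.5667) − (0.5787i)(-0.4307i) = (-0.2492 - 0.2256i) ≠ 0, so the state is entangled.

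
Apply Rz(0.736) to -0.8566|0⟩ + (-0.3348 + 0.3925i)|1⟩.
(-0.7992 + 0.3082i)|0⟩ + (-0.4536 + 0.2458i)|1⟩

Rz(0.736) = [[e^(−iθ/2), 0], [0, e^(iθ/2)]] with e^(±iθ/2) = cos(θ/2) ± i·sin(θ/2); θ = 0.736, cos(θ/2) ≈ 0.933049, sin(θ/2) ≈ 0.35975.
With a = amp(|0⟩) = -0.8566 and b = amp(|1⟩) = (-0.3348 + 0.3925i):
new amp(|0⟩) = (0.933049 - 0.35975i)·a = (-0.7992 + 0.3082i)
new amp(|1⟩) = (0.933049 + 0.35975i)·b = (-0.4536 + 0.2458i)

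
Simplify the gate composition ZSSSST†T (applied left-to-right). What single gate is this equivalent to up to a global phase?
Z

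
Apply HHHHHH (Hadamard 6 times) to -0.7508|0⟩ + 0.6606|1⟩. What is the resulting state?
-0.7508|0⟩ + 0.6606|1⟩

H² = I, so an even number of Hadamards cancels: H^6 = I and the state is unchanged.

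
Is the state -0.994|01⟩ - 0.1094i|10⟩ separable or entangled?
Entangled

Writing the state as a|00⟩ + b|01⟩ + c|10⟩ + d|11⟩, it is a product state iff ad − bc = 0.
Here (a, b, c, d) = (0, -0.994, -0.1094i, 0): ad − bc = (0)(0) − (-0.994)(-0.1094i) = -0.1087i ≠ 0, so the state is entangled.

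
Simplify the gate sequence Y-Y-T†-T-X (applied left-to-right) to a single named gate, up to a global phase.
X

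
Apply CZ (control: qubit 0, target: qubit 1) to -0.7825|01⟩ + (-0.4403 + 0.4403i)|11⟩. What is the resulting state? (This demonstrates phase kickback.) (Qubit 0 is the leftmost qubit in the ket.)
-0.7825|01⟩ + (0.4403 - 0.4403i)|11⟩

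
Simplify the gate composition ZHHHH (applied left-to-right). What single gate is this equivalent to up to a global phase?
Z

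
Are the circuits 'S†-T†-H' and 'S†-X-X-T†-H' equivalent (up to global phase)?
Yes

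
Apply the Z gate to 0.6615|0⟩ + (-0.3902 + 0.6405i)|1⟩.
0.6615|0⟩ + (0.3902 - 0.6405i)|1⟩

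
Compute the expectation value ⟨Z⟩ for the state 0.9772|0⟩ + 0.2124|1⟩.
0.9098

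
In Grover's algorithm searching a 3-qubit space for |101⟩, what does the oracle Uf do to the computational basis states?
Uf|x⟩ = -|x⟩ if x = 101, else |x⟩ (phase flip on target)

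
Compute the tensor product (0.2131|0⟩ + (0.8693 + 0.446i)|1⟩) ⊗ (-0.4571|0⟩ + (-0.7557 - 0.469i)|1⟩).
-0.09741|00⟩ + (-0.161 - 0.09994i)|01⟩ + (-0.3974 - 0.2039i)|10⟩ + (-0.4478 - 0.7447i)|11⟩

amp(|b₁b₂…⟩) = product of the factor amplitudes for bits b₁, b₂, …; only kets whose every factor amplitude is nonzero survive.
|00⟩: (0.2131)(-0.4571) = -0.09741
|01⟩: (0.2131)(-0.7557 - 0.469i) = (-0.161 - 0.09994i)
|10⟩: (0.8693 + 0.446i)(-0.4571) = (-0.3974 - 0.2039i)
|11⟩: (0.8693 + 0.446i)(-0.7557 - 0.469i) = (-0.4478 - 0.7447i)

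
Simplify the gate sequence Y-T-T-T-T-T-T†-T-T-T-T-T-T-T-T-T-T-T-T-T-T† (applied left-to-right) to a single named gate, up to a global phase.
Y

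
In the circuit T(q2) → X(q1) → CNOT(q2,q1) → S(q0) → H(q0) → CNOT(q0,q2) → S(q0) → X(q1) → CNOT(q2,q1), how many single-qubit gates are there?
6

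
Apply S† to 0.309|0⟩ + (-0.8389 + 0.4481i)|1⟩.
0.309|0⟩ + (0.4481 + 0.8389i)|1⟩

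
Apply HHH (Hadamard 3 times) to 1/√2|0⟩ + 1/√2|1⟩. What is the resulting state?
|0⟩

H² = I, so H^3 = H: a single Hadamard. With (a, b) = (1/√2, 1/√2), H gives ((a + b)/√2, (a − b)/√2) = (1, 0).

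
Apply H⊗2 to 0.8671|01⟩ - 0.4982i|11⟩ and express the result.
(0.4336 - 0.2491i)|00⟩ + (-0.4336 + 0.2491i)|01⟩ + (0.4336 + 0.2491i)|10⟩ + (-0.4336 - 0.2491i)|11⟩

H⊗2 gives amp(|y⟩) = (1/2) Σ_x (−1)^(x·y) amp(|x⟩), where x·y is the number of positions in which both x and y have a 1.
|00⟩: (0.8671 - 0.4982i)/2 = (0.4336 - 0.2491i)
|01⟩: (-0.8671 + 0.4982i)/2 = (-0.4336 + 0.2491i)
|10⟩: (0.8671 + 0.4982i)/2 = (0.4336 + 0.2491i)
|11⟩: (-0.8671 - 0.4982i)/2 = (-0.4336 - 0.2491i)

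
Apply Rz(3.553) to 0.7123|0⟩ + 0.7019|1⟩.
(-0.1455 - 0.6973i)|0⟩ + (-0.1434 + 0.6871i)|1⟩

Rz(3.553) = [[e^(−iθ/2), 0], [0, e^(iθ/2)]] with e^(±iθ/2) = cos(θ/2) ± i·sin(θ/2); θ = 3.553, cos(θ/2) ≈ -0.204256, sin(θ/2) ≈ 0.978917.
With a = amp(|0⟩) = 0.7123 and b = amp(|1⟩) = 0.7019:
new amp(|0⟩) = (-0.204256 - 0.978917i)·a = (-0.1455 - 0.6973i)
new amp(|1⟩) = (-0.204256 + 0.978917i)·b = (-0.1434 + 0.6871i)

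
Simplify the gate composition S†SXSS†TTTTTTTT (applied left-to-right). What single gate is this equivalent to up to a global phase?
X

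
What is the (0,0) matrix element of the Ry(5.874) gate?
-0.9791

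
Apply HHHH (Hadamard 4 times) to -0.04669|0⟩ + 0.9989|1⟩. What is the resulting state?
-0.04669|0⟩ + 0.9989|1⟩

H² = I, so an even number of Hadamards cancels: H^4 = I and the state is unchanged.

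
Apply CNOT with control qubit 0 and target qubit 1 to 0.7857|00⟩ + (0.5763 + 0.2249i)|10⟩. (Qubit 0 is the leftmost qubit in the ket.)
0.7857|00⟩ + (0.5763 + 0.2249i)|11⟩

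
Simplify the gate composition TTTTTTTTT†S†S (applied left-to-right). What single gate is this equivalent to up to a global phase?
T†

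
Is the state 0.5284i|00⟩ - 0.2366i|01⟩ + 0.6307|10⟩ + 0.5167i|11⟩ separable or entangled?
Entangled

Writing the state as a|00⟩ + b|01⟩ + c|10⟩ + d|11⟩, it is a product state iff ad − bc = 0.
Here (a, b, c, d) = (0.5284i, -0.2366i, 0.6307, 0.5167i): ad − bc = (0.5284i)(0.5167i) − (-0.2366i)(0.6307) = (-0.273 + 0.1492i) ≠ 0, so the state is entangled.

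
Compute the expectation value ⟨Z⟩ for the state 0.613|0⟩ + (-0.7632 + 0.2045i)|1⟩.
-0.2485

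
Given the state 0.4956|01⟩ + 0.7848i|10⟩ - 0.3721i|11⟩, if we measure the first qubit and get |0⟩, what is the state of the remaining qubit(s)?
|1⟩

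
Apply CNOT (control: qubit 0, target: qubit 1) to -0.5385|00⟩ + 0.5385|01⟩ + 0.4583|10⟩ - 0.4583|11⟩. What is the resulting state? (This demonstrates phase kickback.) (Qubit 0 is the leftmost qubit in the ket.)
-0.5385|00⟩ + 0.5385|01⟩ - 0.4583|10⟩ + 0.4583|11⟩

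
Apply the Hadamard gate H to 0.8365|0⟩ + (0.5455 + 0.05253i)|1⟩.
(0.9772 + 0.03714i)|0⟩ + (0.2058 - 0.03714i)|1⟩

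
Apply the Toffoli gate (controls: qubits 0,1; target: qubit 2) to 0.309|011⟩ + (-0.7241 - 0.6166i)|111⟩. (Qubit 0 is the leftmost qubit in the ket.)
0.309|011⟩ + (-0.7241 - 0.6166i)|110⟩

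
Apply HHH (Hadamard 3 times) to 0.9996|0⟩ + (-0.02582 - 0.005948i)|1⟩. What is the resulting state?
(0.6886 - 0.004206i)|0⟩ + (0.7251 + 0.004206i)|1⟩

H² = I, so H^3 = H: a single Hadamard. With (a, b) = (0.9996, (-0.02582 - 0.005948i)), H gives ((a + b)/√2, (a − b)/√2) = ((0.6886 - 0.004206i), (0.7251 + 0.004206i)).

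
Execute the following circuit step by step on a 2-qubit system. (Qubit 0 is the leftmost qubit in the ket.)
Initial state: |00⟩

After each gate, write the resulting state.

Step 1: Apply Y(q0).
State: i|10⟩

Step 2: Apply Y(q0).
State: |00⟩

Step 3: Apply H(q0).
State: 1/√2|00⟩ + 1/√2|10⟩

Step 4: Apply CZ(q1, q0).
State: 1/√2|00⟩ + 1/√2|10⟩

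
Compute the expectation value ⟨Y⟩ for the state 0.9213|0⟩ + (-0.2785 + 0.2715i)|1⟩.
0.5003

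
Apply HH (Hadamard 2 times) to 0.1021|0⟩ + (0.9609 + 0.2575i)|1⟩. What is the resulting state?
0.1021|0⟩ + (0.9609 + 0.2575i)|1⟩

H² = I, so an even number of Hadamards cancels: H^2 = I and the state is unchanged.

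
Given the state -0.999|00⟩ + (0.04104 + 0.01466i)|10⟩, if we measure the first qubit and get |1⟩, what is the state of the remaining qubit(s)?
(0.9417 + 0.3364i)|0⟩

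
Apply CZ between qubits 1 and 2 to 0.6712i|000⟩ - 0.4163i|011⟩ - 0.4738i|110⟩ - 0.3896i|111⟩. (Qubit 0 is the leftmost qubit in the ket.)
0.6712i|000⟩ + 0.4163i|011⟩ - 0.4738i|110⟩ + 0.3896i|111⟩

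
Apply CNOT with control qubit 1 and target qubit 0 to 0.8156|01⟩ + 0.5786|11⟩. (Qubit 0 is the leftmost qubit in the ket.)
0.5786|01⟩ + 0.8156|11⟩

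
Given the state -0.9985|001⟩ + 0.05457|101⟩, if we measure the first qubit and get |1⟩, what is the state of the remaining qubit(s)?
|01⟩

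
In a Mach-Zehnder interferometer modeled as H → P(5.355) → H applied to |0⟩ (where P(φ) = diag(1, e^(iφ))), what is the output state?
(0.7996 - 0.4003i)|0⟩ + (0.2004 + 0.4003i)|1⟩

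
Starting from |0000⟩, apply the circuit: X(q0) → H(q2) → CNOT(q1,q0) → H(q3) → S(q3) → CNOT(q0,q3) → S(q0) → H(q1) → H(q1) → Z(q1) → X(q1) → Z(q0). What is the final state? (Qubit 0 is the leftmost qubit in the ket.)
1/2|1100⟩ - (1/2)i|1101⟩ + 1/2|1110⟩ - (1/2)i|1111⟩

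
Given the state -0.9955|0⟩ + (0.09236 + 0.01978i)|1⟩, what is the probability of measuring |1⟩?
0.008922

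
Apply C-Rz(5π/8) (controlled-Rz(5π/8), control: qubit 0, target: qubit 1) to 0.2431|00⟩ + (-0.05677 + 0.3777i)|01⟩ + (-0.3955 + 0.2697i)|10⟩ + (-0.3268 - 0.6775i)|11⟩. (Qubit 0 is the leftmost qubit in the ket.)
0.2431|00⟩ + (-0.05677 + 0.3777i)|01⟩ + (0.004519 + 0.4787i)|10⟩ + (0.3818 - 0.6481i)|11⟩

C-Rz(5π/8) leaves the control-|0⟩ kets |00⟩, |01⟩ unchanged and applies Rz(5π/8) to qubit 1 on the control-|1⟩ pair (|10⟩, |11⟩).
Rz(5π/8) = [[e^(−iθ/2), 0], [0, e^(iθ/2)]] with e^(±iθ/2) = cos(θ/2) ± i·sin(θ/2); θ = 5π/8, cos(θ/2) ≈ 0.55557, sin(θ/2) ≈ 0.83147.
With a = amp(|10⟩) = (-0.3955 + 0.2697i) and b = amp(|11⟩) = (-0.3268 - 0.6775i):
new amp(|10⟩) = (0.55557 - 0.83147i)·a = (0.004519 + 0.4787i)
new amp(|11⟩) = (0.55557 + 0.83147i)·b = (0.3818 - 0.6481i)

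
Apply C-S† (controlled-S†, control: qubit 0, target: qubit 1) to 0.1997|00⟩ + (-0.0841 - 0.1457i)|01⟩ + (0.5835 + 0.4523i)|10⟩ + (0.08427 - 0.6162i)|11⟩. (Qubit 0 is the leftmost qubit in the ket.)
0.1997|00⟩ + (-0.0841 - 0.1457i)|01⟩ + (0.5835 + 0.4523i)|10⟩ + (-0.6162 - 0.08427i)|11⟩

C-S† leaves the control-|0⟩ kets |00⟩, |01⟩ unchanged and applies S† to qubit 1 on the control-|1⟩ pair (|10⟩, |11⟩).
S† = [[1, 0], [0, -i]].
With a = amp(|10⟩) = (0.5835 + 0.4523i) and b = amp(|11⟩) = (0.08427 - 0.6162i):
new amp(|10⟩) = (1)·a = (0.5835 + 0.4523i)
new amp(|11⟩) = (-i)·b = (-0.6162 - 0.08427i)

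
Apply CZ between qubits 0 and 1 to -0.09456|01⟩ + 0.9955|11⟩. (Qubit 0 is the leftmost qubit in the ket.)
-0.09456|01⟩ - 0.9955|11⟩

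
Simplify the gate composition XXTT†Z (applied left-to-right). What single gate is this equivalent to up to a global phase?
Z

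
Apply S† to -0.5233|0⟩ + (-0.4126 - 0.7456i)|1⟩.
-0.5233|0⟩ + (-0.7456 + 0.4126i)|1⟩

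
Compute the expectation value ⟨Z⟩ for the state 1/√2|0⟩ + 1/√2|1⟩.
0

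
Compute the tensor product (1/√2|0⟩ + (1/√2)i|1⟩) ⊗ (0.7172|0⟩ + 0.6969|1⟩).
0.5071|00⟩ + 0.4928|01⟩ + 0.5071i|10⟩ + 0.4928i|11⟩

amp(|b₁b₂…⟩) = product of the factor amplitudes for bits b₁, b₂, …; only kets whose every factor amplitude is nonzero survive.
|00⟩: (1/√2)(0.7172) = 0.5071
|01⟩: (1/√2)(0.6969) = 0.4928
|10⟩: ((1/√2)i)(0.7172) = 0.5071i
|11⟩: ((1/√2)i)(0.6969) = 0.4928i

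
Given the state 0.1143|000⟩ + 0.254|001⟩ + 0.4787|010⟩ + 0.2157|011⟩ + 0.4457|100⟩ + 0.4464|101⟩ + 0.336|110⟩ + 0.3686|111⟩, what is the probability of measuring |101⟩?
0.1993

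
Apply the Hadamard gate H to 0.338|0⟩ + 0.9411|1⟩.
0.9045|0⟩ - 0.4265|1⟩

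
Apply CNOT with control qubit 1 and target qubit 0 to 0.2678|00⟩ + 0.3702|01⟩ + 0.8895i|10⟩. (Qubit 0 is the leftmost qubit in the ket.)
0.2678|00⟩ + 0.8895i|10⟩ + 0.3702|11⟩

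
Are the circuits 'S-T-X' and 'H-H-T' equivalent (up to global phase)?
No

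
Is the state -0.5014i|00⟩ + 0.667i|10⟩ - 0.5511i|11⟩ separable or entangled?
Entangled

Writing the state as a|00⟩ + b|01⟩ + c|10⟩ + d|11⟩, it is a product state iff ad − bc = 0.
Here (a, b, c, d) = (-0.5014i, 0, 0.667i, -0.5511i): ad − bc = (-0.5014i)(-0.5511i) − (0)(0.667i) = -0.2763 ≠ 0, so the state is entangled.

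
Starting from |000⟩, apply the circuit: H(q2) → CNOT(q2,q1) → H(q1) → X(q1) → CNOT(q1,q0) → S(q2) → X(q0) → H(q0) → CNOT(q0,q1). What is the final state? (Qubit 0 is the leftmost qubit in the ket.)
1/√8|000⟩ - (1/√8)i|001⟩ + 1/√8|010⟩ + (1/√8)i|011⟩ + 1/√8|100⟩ + (1/√8)i|101⟩ - 1/√8|110⟩ + (1/√8)i|111⟩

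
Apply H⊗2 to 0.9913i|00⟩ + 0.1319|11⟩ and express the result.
(0.06595 + 0.4957i)|00⟩ + (-0.06595 + 0.4957i)|01⟩ + (-0.06595 + 0.4957i)|10⟩ + (0.06595 + 0.4957i)|11⟩

H⊗2 gives amp(|y⟩) = (1/2) Σ_x (−1)^(x·y) amp(|x⟩), where x·y is the number of positions in which both x and y have a 1.
|00⟩: (0.9913i + 0.1319)/2 = (0.06595 + 0.4957i)
|01⟩: (0.9913i - 0.1319)/2 = (-0.06595 + 0.4957i)
|10⟩: (0.9913i - 0.1319)/2 = (-0.06595 + 0.4957i)
|11⟩: (0.9913i + 0.1319)/2 = (0.06595 + 0.4957i)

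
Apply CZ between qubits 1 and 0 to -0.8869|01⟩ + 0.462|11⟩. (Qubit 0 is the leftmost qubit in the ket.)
-0.8869|01⟩ - 0.462|11⟩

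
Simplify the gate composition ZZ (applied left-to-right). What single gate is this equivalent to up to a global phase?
I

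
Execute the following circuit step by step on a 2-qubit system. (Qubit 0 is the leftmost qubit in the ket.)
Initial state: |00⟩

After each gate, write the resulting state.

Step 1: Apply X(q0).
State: |10⟩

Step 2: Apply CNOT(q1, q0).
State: |10⟩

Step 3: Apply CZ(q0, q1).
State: |10⟩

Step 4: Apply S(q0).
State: i|10⟩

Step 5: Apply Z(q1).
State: i|10⟩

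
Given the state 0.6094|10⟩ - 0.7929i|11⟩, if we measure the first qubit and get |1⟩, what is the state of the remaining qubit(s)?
0.6094|0⟩ - 0.7929i|1⟩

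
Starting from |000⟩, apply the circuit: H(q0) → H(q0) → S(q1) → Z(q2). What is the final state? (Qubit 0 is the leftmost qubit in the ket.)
|000⟩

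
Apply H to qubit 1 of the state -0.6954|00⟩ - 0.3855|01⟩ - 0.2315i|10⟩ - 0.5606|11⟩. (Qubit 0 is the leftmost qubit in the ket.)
-0.7643|00⟩ - 0.2191|01⟩ + (-0.3964 - 0.1637i)|10⟩ + (0.3964 - 0.1637i)|11⟩

H on qubit 1 mixes each pair of kets that differ only in qubit 1: amplitudes (a, b) of (|…0…⟩, |…1…⟩) become ((a + b)/√2, (a − b)/√2). Kets absent from the input have amplitude 0.
(|00⟩, |01⟩): (a, b) = (-0.6954, -0.3855) → (-0.7643, -0.2191)
(|10⟩, |11⟩): (a, b) = (-0.2315i, -0.5606) → ((-0.3964 - 0.1637i), (0.3964 - 0.1637i))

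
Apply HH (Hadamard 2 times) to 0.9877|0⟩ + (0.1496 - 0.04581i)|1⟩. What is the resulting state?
0.9877|0⟩ + (0.1496 - 0.04581i)|1⟩

H² = I, so an even number of Hadamards cancels: H^2 = I and the state is unchanged.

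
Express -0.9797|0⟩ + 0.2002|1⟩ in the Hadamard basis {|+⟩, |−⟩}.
-0.5512|+⟩ - 0.8343|−⟩

With |ψ⟩ = α|0⟩ + β|1⟩, the Hadamard-basis coefficients are ⟨+|ψ⟩ = (α + β)/√2 and ⟨−|ψ⟩ = (α − β)/√2.
Here α = -0.9797, β = 0.2002: (α + β)/√2 = -0.5512, (α − β)/√2 = -0.8343.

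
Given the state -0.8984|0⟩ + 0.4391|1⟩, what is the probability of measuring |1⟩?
0.1928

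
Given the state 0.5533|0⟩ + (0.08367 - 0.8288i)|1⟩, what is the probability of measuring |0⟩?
0.3061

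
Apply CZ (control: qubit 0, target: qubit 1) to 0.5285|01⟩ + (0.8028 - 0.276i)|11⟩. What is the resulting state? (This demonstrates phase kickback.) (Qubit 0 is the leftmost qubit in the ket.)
0.5285|01⟩ + (-0.8028 + 0.276i)|11⟩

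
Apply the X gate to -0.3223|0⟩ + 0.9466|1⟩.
0.9466|0⟩ - 0.3223|1⟩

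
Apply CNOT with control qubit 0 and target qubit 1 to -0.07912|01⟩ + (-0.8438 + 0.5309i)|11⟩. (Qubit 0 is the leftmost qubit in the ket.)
-0.07912|01⟩ + (-0.8438 + 0.5309i)|10⟩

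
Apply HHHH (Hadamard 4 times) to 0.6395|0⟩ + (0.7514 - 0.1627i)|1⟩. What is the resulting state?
0.6395|0⟩ + (0.7514 - 0.1627i)|1⟩

H² = I, so an even number of Hadamards cancels: H^4 = I and the state is unchanged.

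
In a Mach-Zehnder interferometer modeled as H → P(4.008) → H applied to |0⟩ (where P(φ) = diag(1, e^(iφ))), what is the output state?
(0.1762 - 0.381i)|0⟩ + (0.8238 + 0.381i)|1⟩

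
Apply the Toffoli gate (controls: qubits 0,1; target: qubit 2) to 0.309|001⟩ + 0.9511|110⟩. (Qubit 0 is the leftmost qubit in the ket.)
0.309|001⟩ + 0.9511|111⟩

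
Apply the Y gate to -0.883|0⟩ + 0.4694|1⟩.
-0.4694i|0⟩ - 0.883i|1⟩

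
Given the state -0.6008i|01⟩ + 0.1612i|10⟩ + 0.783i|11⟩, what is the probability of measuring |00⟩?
0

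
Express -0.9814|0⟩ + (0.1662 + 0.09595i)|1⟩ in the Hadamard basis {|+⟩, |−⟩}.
(-0.5764 + 0.06785i)|+⟩ + (-0.8115 - 0.06785i)|−⟩

With |ψ⟩ = α|0⟩ + β|1⟩, the Hadamard-basis coefficients are ⟨+|ψ⟩ = (α + β)/√2 and ⟨−|ψ⟩ = (α − β)/√2.
Here α = -0.9814, β = (0.1662 + 0.09595i): (α + β)/√2 = (-0.5764 + 0.06785i), (α − β)/√2 = (-0.8115 - 0.06785i).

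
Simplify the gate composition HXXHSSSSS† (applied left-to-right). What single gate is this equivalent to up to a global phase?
S†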